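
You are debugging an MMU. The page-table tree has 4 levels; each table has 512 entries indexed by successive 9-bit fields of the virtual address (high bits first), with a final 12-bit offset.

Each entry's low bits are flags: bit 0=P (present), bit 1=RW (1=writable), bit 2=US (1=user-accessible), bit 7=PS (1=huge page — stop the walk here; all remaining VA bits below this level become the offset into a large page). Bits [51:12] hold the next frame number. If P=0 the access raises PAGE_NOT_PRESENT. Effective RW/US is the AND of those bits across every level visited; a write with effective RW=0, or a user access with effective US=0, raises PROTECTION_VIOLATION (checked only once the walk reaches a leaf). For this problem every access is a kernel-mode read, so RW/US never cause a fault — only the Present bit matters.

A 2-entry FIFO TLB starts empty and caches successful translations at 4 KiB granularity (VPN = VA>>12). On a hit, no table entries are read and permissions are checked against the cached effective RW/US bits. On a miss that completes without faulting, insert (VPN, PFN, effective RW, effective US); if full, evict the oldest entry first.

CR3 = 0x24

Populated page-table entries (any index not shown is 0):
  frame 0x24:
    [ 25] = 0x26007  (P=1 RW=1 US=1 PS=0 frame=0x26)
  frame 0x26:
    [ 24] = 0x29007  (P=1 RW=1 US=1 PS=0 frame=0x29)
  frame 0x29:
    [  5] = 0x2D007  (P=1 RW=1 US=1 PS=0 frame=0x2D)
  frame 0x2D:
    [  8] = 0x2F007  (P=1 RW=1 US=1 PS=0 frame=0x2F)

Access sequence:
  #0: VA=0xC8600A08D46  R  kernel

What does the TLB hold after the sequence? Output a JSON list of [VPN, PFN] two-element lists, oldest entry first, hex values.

Per-access translation:
#0 VA=0xC8600A08D46 (r,kernel):
  L0: frame=0x24 idx=25 entry=0x26007 [P=1 RW=1 US=1 PS=0]
  L1: frame=0x26 idx=24 entry=0x29007 [P=1 RW=1 US=1 PS=0]
  L2: frame=0x29 idx=5 entry=0x2D007 [P=1 RW=1 US=1 PS=0]
  L3: frame=0x2D idx=8 entry=0x2F007 [P=1 RW=1 US=1 PS=0]
  ⇒ phys 0x2FD46  [4 reads]

TLB: [["0xC8600A08", "0x2F"]]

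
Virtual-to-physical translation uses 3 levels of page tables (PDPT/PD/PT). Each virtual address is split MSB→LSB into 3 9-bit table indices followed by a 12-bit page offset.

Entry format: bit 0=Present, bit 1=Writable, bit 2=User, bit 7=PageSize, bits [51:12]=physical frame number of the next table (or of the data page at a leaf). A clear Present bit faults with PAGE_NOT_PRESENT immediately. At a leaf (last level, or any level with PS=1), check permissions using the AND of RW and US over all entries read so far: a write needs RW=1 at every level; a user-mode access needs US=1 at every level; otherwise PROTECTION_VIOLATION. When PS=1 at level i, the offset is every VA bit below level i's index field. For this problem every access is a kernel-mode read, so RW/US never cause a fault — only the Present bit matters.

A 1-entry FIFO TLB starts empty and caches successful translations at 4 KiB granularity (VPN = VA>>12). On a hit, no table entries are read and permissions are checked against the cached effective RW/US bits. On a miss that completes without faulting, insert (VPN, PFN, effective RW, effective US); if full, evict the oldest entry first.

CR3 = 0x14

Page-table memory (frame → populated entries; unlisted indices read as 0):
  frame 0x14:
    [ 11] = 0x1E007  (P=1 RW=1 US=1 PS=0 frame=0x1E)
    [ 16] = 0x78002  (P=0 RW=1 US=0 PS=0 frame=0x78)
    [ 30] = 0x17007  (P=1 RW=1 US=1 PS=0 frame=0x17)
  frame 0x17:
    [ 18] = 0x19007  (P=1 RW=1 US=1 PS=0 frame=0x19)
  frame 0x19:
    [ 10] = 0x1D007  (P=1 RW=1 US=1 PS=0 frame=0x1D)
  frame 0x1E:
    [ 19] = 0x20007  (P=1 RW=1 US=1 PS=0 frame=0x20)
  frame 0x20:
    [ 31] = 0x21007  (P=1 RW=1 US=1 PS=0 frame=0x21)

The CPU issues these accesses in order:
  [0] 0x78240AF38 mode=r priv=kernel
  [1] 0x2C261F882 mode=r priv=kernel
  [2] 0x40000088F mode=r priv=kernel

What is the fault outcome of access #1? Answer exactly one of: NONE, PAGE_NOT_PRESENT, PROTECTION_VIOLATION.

Walk each access:
#0 VA=0x78240AF38 (r,kernel):
  lvl0: tbl 0x14, slot 30 ⇒ 0x17007 (P1/RW1/US1/PS0)
  lvl1: tbl 0x17, slot 18 ⇒ 0x19007 (P1/RW1/US1/PS0)
  lvl2: tbl 0x19, slot 10 ⇒ 0x1D007 (P1/RW1/US1/PS0)
  ✓ 0x1DF38  — 3 lookups
#1 VA=0x2C261F882 (r,kernel):
  lvl0: tbl 0x14, slot 11 ⇒ 0x1E007 (P1/RW1/US1/PS0)
  lvl1: tbl 0x1E, slot 19 ⇒ 0x20007 (P1/RW1/US1/PS0)
  lvl2: tbl 0x20, slot 31 ⇒ 0x21007 (P1/RW1/US1/PS0)
  ✓ 0x21882  — 3 lookups
#2 VA=0x40000088F (r,kernel):
  lvl0: tbl 0x14, slot 16 ⇒ 0x78002 (P0/RW1/US0/PS0)
  ✗ PAGE_NOT_PRESENT  [1 reads]

Access #1 fault: NONE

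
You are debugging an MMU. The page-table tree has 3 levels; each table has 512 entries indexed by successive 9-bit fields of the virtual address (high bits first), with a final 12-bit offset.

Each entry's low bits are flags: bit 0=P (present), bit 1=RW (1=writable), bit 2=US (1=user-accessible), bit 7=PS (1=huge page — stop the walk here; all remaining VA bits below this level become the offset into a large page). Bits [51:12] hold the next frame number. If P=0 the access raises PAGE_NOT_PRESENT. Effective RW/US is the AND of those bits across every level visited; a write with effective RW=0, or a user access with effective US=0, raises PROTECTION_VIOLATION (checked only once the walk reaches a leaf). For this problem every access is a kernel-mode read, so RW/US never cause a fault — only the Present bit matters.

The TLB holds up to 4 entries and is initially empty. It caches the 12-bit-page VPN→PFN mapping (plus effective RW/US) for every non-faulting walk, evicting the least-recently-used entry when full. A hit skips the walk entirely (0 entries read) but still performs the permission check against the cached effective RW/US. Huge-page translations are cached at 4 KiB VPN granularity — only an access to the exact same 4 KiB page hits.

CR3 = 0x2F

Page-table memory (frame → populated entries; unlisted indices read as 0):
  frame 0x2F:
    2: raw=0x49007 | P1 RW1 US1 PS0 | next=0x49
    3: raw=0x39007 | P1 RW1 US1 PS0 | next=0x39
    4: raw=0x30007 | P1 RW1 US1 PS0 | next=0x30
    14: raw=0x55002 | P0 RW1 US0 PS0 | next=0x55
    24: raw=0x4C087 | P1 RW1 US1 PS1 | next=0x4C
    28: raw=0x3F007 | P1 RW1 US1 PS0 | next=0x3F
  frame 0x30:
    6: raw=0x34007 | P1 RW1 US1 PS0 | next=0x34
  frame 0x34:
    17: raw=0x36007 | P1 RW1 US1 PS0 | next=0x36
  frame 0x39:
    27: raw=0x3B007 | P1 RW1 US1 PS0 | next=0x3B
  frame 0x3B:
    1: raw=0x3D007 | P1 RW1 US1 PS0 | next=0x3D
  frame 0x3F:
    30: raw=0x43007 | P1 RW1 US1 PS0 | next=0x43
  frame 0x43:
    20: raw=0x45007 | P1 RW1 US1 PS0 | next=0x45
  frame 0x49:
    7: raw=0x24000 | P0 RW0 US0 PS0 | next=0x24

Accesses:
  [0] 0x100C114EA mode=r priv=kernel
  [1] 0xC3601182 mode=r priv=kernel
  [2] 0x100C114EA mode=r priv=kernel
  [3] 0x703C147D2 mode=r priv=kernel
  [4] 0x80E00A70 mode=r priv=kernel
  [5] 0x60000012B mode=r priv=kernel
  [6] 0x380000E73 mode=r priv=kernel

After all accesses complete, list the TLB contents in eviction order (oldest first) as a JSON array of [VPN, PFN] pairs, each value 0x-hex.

Per-access translation:
#0 VA=0x100C114EA (r,kernel):
  lvl0: tbl 0x2F, slot 4 ⇒ 0x30007 (P1/RW1/US1/PS0)
  lvl1: tbl 0x30, slot 6 ⇒ 0x34007 (P1/RW1/US1/PS0)
  lvl2: tbl 0x34, slot 17 ⇒ 0x36007 (P1/RW1/US1/PS0)
  → PA=0x364EA  (3 entries read)
#1 VA=0xC3601182 (r,kernel):
  lvl0: tbl 0x2F, slot 3 ⇒ 0x39007 (P1/RW1/US1/PS0)
  lvl1: tbl 0x39, slot 27 ⇒ 0x3B007 (P1/RW1/US1/PS0)
  lvl2: tbl 0x3B, slot 1 ⇒ 0x3D007 (P1/RW1/US1/PS0)
  → PA=0x3D182  (3 entries read)
#2 VA=0x100C114EA (r,kernel):
  TLB hit vpn=0x100C11 → PA=0x364EA
#3 VA=0x703C147D2 (r,kernel):
  lvl0: tbl 0x2F, slot 28 ⇒ 0x3F007 (P1/RW1/US1/PS0)
  lvl1: tbl 0x3F, slot 30 ⇒ 0x43007 (P1/RW1/US1/PS0)
  lvl2: tbl 0x43, slot 20 ⇒ 0x45007 (P1/RW1/US1/PS0)
  → PA=0x457D2  (3 entries read)
#4 VA=0x80E00A70 (r,kernel):
  lvl0: tbl 0x2F, slot 2 ⇒ 0x49007 (P1/RW1/US1/PS0)
  lvl1: tbl 0x49, slot 7 ⇒ 0x24000 (P0/RW0/US0/PS0)
  → PAGE_NOT_PRESENT  (2 entries read)
#5 VA=0x60000012B (r,kernel):
  lvl0: tbl 0x2F, slot 24 ⇒ 0x4C087 (P1/RW1/US1/PS1)
  → PA=0x4C12B (huge @L0)  (1 entries read)
#6 VA=0x380000E73 (r,kernel):
  lvl0: tbl 0x2F, slot 14 ⇒ 0x55002 (P0/RW1/US0/PS0)
  → PAGE_NOT_PRESENT  (1 entries read)

TLB: [["0xC3601", "0x3D"], ["0x100C11", "0x36"], ["0x703C14", "0x45"], ["0x600000", "0x4C"]]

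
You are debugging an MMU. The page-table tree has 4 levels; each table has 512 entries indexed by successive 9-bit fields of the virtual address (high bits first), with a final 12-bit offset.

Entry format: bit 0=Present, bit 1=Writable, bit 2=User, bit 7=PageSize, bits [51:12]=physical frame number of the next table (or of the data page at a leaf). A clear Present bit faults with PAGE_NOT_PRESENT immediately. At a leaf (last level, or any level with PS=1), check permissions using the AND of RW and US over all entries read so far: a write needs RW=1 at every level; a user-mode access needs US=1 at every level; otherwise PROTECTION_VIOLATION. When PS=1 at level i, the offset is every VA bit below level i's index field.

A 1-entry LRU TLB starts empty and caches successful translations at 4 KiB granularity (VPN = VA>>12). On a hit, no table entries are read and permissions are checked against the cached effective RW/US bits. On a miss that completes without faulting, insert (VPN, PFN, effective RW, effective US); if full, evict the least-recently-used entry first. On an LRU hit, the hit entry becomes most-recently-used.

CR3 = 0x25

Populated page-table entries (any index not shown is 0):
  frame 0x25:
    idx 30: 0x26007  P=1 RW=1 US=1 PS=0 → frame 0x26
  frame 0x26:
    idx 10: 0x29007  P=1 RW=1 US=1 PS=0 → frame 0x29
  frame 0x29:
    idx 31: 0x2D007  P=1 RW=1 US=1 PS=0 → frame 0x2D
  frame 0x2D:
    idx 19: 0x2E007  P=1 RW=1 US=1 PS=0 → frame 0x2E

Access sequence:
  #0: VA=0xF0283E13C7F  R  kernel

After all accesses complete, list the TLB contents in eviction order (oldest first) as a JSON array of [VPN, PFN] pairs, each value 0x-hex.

Walk each access:
#0 VA=0xF0283E13C7F (r,kernel):
  lvl0: tbl 0x25, slot 30 ⇒ 0x26007 (P1/RW1/US1/PS0)
  lvl1: tbl 0x26, slot 10 ⇒ 0x29007 (P1/RW1/US1/PS0)
  lvl2: tbl 0x29, slot 31 ⇒ 0x2D007 (P1/RW1/US1/PS0)
  lvl3: tbl 0x2D, slot 19 ⇒ 0x2E007 (P1/RW1/US1/PS0)
  ✓ 0x2EC7F  — 4 lookups

TLB: [["0xF0283E13", "0x2E"]]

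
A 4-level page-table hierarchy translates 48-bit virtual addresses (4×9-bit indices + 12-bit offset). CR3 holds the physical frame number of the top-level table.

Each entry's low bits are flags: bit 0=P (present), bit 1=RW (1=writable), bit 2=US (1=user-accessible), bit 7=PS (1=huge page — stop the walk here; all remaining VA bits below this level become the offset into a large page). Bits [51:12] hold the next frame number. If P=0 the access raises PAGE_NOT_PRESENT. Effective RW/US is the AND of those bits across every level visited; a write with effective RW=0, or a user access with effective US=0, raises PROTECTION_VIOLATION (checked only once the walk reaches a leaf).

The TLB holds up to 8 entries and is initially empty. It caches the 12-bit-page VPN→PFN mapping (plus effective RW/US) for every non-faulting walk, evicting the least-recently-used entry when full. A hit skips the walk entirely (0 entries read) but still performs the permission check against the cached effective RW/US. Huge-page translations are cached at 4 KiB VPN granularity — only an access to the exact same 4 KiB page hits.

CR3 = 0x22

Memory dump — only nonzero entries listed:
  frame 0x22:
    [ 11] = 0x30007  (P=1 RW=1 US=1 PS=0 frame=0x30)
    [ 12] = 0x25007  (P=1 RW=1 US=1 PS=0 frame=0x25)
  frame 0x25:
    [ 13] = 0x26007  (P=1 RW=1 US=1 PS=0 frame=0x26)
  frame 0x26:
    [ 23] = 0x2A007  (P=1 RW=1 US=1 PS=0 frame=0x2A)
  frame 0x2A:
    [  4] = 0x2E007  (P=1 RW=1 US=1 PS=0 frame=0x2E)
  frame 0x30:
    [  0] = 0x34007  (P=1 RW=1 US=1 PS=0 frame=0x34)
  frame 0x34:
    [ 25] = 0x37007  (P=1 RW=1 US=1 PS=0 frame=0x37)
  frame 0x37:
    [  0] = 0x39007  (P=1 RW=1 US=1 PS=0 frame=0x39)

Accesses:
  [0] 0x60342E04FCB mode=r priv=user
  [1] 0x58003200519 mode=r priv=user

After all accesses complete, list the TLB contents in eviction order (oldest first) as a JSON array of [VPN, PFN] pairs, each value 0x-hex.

Walk each access:
#0 VA=0x60342E04FCB (r,user):
  lvl0: tbl 0x22, slot 12 ⇒ 0x25007 (P1/RW1/US1/PS0)
  lvl1: tbl 0x25, slot 13 ⇒ 0x26007 (P1/RW1/US1/PS0)
  lvl2: tbl 0x26, slot 23 ⇒ 0x2A007 (P1/RW1/US1/PS0)
  lvl3: tbl 0x2A, slot 4 ⇒ 0x2E007 (P1/RW1/US1/PS0)
  ✓ 0x2EFCB  — 4 lookups
#1 VA=0x58003200519 (r,user):
  lvl0: tbl 0x22, slot 11 ⇒ 0x30007 (P1/RW1/US1/PS0)
  lvl1: tbl 0x30, slot 0 ⇒ 0x34007 (P1/RW1/US1/PS0)
  lvl2: tbl 0x34, slot 25 ⇒ 0x37007 (P1/RW1/US1/PS0)
  lvl3: tbl 0x37, slot 0 ⇒ 0x39007 (P1/RW1/US1/PS0)
  ✓ 0x39519  — 4 lookups

TLB: [["0x60342E04", "0x2E"], ["0x58003200", "0x39"]]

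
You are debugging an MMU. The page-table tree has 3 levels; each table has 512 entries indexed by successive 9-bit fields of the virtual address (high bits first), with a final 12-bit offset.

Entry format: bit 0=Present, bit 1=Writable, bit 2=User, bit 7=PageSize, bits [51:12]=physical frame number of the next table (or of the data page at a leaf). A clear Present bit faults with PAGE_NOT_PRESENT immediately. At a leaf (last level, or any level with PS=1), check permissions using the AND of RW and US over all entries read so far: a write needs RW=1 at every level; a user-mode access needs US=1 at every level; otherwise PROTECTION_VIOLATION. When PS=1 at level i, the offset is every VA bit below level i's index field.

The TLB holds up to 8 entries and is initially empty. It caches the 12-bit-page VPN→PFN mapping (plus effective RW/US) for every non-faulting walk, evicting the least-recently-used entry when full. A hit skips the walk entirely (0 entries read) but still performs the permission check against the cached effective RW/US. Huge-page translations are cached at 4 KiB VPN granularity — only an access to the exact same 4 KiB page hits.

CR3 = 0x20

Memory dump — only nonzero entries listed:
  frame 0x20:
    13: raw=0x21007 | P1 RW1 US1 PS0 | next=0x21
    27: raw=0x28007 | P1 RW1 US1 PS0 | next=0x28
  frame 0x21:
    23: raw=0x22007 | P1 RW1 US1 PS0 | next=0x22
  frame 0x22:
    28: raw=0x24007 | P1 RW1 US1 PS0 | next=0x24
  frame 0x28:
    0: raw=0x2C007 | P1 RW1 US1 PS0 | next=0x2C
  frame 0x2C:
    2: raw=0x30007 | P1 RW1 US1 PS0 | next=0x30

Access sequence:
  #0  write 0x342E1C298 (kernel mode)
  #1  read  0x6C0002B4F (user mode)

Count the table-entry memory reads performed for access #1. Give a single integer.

Per-access translation:
#0 VA=0x342E1C298 (w,kernel):
  lvl0: tbl 0x20, slot 13 ⇒ 0x21007 (P1/RW1/US1/PS0)
  lvl1: tbl 0x21, slot 23 ⇒ 0x22007 (P1/RW1/US1/PS0)
  lvl2: tbl 0x22, slot 28 ⇒ 0x24007 (P1/RW1/US1/PS0)
  ⇒ phys 0x24298  [3 reads]
#1 VA=0x6C0002B4F (r,user):
  lvl0: tbl 0x20, slot 27 ⇒ 0x28007 (P1/RW1/US1/PS0)
  lvl1: tbl 0x28, slot 0 ⇒ 0x2C007 (P1/RW1/US1/PS0)
  lvl2: tbl 0x2C, slot 2 ⇒ 0x30007 (P1/RW1/US1/PS0)
  ⇒ phys 0x30B4F  [3 reads]

Entries read for #1: 3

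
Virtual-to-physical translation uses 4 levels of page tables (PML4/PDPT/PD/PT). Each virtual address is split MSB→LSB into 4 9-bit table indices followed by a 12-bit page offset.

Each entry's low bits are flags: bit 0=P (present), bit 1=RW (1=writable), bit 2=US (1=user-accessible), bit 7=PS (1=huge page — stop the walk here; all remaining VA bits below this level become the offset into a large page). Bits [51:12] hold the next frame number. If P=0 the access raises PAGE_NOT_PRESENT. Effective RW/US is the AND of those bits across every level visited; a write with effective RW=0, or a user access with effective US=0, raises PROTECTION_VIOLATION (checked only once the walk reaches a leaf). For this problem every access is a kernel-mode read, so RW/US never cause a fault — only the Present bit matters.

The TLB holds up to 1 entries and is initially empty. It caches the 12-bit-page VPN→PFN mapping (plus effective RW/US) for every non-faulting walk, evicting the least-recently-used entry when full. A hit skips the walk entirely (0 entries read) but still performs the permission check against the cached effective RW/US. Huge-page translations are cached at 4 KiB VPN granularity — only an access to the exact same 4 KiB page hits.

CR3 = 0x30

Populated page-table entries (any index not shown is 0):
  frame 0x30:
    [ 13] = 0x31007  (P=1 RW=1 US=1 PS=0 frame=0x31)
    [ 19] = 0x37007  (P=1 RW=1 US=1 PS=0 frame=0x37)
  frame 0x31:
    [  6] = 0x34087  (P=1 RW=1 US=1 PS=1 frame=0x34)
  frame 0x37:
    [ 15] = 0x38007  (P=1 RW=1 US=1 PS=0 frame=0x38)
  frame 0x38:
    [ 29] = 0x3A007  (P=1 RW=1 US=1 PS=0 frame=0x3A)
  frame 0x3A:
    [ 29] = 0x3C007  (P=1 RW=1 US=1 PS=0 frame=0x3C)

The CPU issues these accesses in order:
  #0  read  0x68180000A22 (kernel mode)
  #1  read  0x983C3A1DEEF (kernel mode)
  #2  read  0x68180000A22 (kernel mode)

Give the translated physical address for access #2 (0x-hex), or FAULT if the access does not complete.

Walk each access:
#0 VA=0x68180000A22 (r,kernel):
  L0 @0x30[13] → 0x31007  P=1,RW=1,US=1,PS=0
  L1 @0x31[6] → 0x34087  P=1,RW=1,US=1,PS=1
  → PA=0x34A22 (huge @L1)  (2 entries read)
#1 VA=0x983C3A1DEEF (r,kernel):
  L0 @0x30[19] → 0x37007  P=1,RW=1,US=1,PS=0
  L1 @0x37[15] → 0x38007  P=1,RW=1,US=1,PS=0
  L2 @0x38[29] → 0x3A007  P=1,RW=1,US=1,PS=0
  L3 @0x3A[29] → 0x3C007  P=1,RW=1,US=1,PS=0
  → PA=0x3CEEF  (4 entries read)
#2 VA=0x68180000A22 (r,kernel):
  L0 @0x30[13] → 0x31007  P=1,RW=1,US=1,PS=0
  L1 @0x31[6] → 0x34087  P=1,RW=1,US=1,PS=1
  → PA=0x34A22 (huge @L1)  (2 entries read)

Access #2 PA: 0x34A22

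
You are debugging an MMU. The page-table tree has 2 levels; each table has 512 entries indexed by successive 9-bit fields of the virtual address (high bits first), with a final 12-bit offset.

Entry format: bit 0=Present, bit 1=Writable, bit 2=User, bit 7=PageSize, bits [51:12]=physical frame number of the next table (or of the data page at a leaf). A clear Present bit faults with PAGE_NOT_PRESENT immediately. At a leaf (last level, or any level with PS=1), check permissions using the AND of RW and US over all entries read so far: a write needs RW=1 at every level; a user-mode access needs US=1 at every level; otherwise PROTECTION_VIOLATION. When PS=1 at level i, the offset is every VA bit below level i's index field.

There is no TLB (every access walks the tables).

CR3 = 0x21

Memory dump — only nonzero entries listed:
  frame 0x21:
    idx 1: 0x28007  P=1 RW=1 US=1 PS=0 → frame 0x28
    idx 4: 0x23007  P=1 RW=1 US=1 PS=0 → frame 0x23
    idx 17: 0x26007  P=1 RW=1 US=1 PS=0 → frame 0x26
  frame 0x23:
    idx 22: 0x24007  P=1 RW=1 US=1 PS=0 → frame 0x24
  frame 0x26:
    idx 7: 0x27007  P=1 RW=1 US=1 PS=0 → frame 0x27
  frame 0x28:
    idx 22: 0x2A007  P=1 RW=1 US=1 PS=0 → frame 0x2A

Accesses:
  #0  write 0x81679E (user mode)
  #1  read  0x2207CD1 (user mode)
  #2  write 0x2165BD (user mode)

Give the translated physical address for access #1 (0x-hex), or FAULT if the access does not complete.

Per-access translation:
#0 VA=0x81679E (w,user):
  [0] read 0x21 idx=4: raw=0x23007 flags P=1 W=1 U=1 S=0
  [1] read 0x23 idx=22: raw=0x24007 flags P=1 W=1 U=1 S=0
  ✓ 0x2479E  — 2 lookups
#1 VA=0x2207CD1 (r,user):
  [0] read 0x21 idx=17: raw=0x26007 flags P=1 W=1 U=1 S=0
  [1] read 0x26 idx=7: raw=0x27007 flags P=1 W=1 U=1 S=0
  ✓ 0x27CD1  — 2 lookups
#2 VA=0x2165BD (w,user):
  [0] read 0x21 idx=1: raw=0x28007 flags P=1 W=1 U=1 S=0
  [1] read 0x28 idx=22: raw=0x2A007 flags P=1 W=1 U=1 S=0
  ✓ 0x2A5BD  — 2 lookups

Access #1 PA: 0x27CD1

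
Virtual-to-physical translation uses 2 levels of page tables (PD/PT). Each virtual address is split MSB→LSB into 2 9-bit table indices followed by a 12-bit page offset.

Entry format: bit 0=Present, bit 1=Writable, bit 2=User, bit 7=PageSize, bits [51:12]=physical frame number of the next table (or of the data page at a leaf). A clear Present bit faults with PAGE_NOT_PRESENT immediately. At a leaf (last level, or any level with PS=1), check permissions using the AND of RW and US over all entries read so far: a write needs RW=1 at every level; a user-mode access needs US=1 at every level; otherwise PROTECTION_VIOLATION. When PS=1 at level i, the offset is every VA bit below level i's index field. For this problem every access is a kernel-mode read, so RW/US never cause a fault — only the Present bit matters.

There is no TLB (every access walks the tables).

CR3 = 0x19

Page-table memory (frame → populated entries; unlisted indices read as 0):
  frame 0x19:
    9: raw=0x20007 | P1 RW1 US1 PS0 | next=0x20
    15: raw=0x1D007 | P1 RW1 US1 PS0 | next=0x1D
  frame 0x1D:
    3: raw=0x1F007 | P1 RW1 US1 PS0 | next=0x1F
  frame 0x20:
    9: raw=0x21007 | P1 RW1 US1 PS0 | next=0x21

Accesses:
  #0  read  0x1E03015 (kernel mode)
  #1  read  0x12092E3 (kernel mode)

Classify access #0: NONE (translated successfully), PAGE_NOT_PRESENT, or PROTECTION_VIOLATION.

Trace:
#0 VA=0x1E03015 (r,kernel):
  L0 @0x19[15] → 0x1D007  P=1,RW=1,US=1,PS=0
  L1 @0x1D[3] → 0x1F007  P=1,RW=1,US=1,PS=0
  → PA=0x1F015  (2 entries read)
#1 VA=0x12092E3 (r,kernel):
  L0 @0x19[9] → 0x20007  P=1,RW=1,US=1,PS=0
  L1 @0x20[9] → 0x21007  P=1,RW=1,US=1,PS=0
  → PA=0x212E3  (2 entries read)

Access #0 fault: NONE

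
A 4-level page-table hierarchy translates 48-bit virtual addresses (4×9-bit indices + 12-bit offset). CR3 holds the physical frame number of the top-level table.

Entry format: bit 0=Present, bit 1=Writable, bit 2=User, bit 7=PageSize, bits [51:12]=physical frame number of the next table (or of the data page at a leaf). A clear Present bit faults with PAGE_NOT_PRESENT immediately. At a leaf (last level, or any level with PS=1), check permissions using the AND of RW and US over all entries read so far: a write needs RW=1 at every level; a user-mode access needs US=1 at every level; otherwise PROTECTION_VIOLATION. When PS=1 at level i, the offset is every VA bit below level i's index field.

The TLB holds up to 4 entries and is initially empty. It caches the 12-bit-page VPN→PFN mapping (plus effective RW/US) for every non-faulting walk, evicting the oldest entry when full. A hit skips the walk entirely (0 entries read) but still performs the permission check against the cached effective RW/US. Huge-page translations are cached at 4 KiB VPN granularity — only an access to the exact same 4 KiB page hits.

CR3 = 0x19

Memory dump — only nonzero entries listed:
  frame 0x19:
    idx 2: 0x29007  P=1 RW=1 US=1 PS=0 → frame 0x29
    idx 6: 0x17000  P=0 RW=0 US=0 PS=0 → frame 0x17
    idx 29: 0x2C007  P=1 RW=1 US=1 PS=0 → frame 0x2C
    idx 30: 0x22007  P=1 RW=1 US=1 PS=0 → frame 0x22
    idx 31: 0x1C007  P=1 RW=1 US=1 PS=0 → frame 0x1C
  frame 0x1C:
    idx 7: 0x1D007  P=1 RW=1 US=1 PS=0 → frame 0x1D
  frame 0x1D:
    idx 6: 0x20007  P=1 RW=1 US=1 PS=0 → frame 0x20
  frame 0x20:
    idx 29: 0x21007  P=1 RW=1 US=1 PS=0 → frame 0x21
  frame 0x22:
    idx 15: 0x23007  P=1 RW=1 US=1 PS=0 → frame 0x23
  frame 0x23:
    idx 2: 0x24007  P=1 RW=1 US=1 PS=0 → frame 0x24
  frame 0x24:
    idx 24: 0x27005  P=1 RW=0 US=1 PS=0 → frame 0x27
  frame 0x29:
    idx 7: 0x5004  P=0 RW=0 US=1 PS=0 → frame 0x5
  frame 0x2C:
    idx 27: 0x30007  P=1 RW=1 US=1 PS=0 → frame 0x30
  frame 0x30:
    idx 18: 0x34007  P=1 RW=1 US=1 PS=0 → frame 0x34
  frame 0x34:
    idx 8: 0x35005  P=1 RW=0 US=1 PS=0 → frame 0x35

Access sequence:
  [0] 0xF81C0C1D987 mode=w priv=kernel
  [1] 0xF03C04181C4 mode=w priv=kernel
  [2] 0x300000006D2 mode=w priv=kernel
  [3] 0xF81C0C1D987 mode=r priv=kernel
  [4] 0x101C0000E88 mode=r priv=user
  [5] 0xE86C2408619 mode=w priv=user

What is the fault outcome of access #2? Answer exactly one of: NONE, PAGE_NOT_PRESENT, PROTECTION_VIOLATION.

Walk each access:
#0 VA=0xF81C0C1D987 (w,kernel):
  L0 @0x19[31] → 0x1C007  P=1,RW=1,US=1,PS=0
  L1 @0x1C[7] → 0x1D007  P=1,RW=1,US=1,PS=0
  L2 @0x1D[6] → 0x20007  P=1,RW=1,US=1,PS=0
  L3 @0x20[29] → 0x21007  P=1,RW=1,US=1,PS=0
  → PA=0x21987  (4 entries read)
#1 VA=0xF03C04181C4 (w,kernel):
  L0 @0x19[30] → 0x22007  P=1,RW=1,US=1,PS=0
  L1 @0x22[15] → 0x23007  P=1,RW=1,US=1,PS=0
  L2 @0x23[2] → 0x24007  P=1,RW=1,US=1,PS=0
  L3 @0x24[24] → 0x27005  P=1,RW=0,US=1,PS=0
  ✗ PROTECTION_VIOLATION  [4 reads]
#2 VA=0x300000006D2 (w,kernel):
  L0 @0x19[6] → 0x17000  P=0,RW=0,US=0,PS=0
  ✗ PAGE_NOT_PRESENT  [1 reads]
#3 VA=0xF81C0C1D987 (r,kernel):
  TLB hit vpn=0xF81C0C1D → PA=0x21987
#4 VA=0x101C0000E88 (r,user):
  L0 @0x19[2] → 0x29007  P=1,RW=1,US=1,PS=0
  L1 @0x29[7] → 0x5004  P=0,RW=0,US=1,PS=0
  ✗ PAGE_NOT_PRESENT  [2 reads]
#5 VA=0xE86C2408619 (w,user):
  L0 @0x19[29] → 0x2C007  P=1,RW=1,US=1,PS=0
  L1 @0x2C[27] → 0x30007  P=1,RW=1,US=1,PS=0
  L2 @0x30[18] → 0x34007  P=1,RW=1,US=1,PS=0
  L3 @0x34[8] → 0x35005  P=1,RW=0,US=1,PS=0
  ✗ PROTECTION_VIOLATION  [4 reads]

Access #2 fault: PAGE_NOT_PRESENT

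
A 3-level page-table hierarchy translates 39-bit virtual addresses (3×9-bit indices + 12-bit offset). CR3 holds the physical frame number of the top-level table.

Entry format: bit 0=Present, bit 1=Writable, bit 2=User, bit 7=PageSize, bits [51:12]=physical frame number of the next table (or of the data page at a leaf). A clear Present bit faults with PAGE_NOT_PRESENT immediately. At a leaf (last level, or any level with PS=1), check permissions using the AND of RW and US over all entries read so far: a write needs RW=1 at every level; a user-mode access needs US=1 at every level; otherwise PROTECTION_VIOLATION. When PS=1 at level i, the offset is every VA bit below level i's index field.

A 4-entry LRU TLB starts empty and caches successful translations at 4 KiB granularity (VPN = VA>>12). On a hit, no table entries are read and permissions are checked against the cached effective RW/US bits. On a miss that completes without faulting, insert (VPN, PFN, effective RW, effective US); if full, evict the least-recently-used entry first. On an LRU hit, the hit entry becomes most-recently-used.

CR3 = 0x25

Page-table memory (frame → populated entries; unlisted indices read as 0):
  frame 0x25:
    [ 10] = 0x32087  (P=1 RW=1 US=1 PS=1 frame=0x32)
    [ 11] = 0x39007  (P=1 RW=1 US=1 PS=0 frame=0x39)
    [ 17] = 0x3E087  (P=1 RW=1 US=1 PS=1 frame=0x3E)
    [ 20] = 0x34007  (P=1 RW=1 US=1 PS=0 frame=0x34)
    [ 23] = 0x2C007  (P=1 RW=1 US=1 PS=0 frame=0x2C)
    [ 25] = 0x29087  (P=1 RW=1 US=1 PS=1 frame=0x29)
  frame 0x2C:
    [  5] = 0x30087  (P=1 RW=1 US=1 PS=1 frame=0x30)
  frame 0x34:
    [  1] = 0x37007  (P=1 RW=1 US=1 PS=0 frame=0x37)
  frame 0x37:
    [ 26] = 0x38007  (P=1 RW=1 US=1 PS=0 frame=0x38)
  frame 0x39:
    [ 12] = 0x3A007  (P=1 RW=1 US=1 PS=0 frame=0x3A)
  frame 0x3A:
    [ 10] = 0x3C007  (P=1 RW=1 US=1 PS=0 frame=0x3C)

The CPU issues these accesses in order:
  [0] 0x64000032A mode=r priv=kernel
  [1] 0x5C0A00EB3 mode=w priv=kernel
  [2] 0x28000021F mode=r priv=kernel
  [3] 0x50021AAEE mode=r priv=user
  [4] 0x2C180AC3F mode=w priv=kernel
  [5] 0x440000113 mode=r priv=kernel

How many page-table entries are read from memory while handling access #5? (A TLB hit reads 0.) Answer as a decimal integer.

Walk each access:
#0 VA=0x64000032A (r,kernel):
  [0] read 0x25 idx=25: raw=0x29087 flags P=1 W=1 U=1 S=1
  ⇒ phys 0x2932A (huge @L0)  [1 reads]
#1 VA=0x5C0A00EB3 (w,kernel):
  [0] read 0x25 idx=23: raw=0x2C007 flags P=1 W=1 U=1 S=0
  [1] read 0x2C idx=5: raw=0x30087 flags P=1 W=1 U=1 S=1
  ⇒ phys 0x30EB3 (huge @L1)  [2 reads]
#2 VA=0x28000021F (r,kernel):
  [0] read 0x25 idx=10: raw=0x32087 flags P=1 W=1 U=1 S=1
  ⇒ phys 0x3221F (huge @L0)  [1 reads]
#3 VA=0x50021AAEE (r,user):
  [0] read 0x25 idx=20: raw=0x34007 flags P=1 W=1 U=1 S=0
  [1] read 0x34 idx=1: raw=0x37007 flags P=1 W=1 U=1 S=0
  [2] read 0x37 idx=26: raw=0x38007 flags P=1 W=1 U=1 S=0
  ⇒ phys 0x38AEE  [3 reads]
#4 VA=0x2C180AC3F (w,kernel):
  [0] read 0x25 idx=11: raw=0x39007 flags P=1 W=1 U=1 S=0
  [1] read 0x39 idx=12: raw=0x3A007 flags P=1 W=1 U=1 S=0
  [2] read 0x3A idx=10: raw=0x3C007 flags P=1 W=1 U=1 S=0
  ⇒ phys 0x3CC3F  [3 reads]
#5 VA=0x440000113 (r,kernel):
  [0] read 0x25 idx=17: raw=0x3E087 flags P=1 W=1 U=1 S=1
  ⇒ phys 0x3E113 (huge @L0)  [1 reads]

Entries read for #5: 1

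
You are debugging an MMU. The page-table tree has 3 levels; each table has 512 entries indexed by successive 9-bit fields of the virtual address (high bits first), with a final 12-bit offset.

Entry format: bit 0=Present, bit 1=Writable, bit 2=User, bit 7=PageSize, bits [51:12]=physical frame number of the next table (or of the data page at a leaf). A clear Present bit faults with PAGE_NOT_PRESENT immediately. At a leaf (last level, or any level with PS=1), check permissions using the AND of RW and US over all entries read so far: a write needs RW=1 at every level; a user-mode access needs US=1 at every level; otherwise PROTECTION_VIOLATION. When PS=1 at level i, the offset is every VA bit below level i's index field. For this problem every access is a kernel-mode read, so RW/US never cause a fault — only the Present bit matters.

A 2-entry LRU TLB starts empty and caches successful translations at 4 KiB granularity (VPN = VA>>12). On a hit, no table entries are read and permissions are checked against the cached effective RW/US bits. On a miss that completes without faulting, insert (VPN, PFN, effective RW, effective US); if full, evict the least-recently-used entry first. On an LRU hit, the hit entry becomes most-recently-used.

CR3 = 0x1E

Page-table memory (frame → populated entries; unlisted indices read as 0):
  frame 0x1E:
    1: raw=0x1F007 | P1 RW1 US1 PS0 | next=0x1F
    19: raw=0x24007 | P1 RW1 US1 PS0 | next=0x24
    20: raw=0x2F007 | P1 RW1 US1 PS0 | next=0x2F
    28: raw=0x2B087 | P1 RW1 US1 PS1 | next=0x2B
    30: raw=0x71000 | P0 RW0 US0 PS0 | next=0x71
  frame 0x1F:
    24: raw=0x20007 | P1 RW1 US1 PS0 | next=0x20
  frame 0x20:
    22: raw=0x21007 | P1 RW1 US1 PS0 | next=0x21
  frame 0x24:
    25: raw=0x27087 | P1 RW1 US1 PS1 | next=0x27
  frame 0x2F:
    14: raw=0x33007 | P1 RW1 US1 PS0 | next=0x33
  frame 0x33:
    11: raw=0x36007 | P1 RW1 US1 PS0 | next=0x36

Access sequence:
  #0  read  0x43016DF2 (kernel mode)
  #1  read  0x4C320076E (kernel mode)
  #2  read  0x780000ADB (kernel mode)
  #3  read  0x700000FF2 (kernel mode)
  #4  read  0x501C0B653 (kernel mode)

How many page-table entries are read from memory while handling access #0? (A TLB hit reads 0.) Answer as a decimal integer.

Trace:
#0 VA=0x43016DF2 (r,kernel):
  L0: frame=0x1E idx=1 entry=0x1F007 [P=1 RW=1 US=1 PS=0]
  L1: frame=0x1F idx=24 entry=0x20007 [P=1 RW=1 US=1 PS=0]
  L2: frame=0x20 idx=22 entry=0x21007 [P=1 RW=1 US=1 PS=0]
  ⇒ phys 0x21DF2  [3 reads]
#1 VA=0x4C320076E (r,kernel):
  L0: frame=0x1E idx=19 entry=0x24007 [P=1 RW=1 US=1 PS=0]
  L1: frame=0x24 idx=25 entry=0x27087 [P=1 RW=1 US=1 PS=1]
  ⇒ phys 0x2776E (huge @L1)  [2 reads]
#2 VA=0x780000ADB (r,kernel):
  L0: frame=0x1E idx=30 entry=0x71000 [P=0 RW=0 US=0 PS=0]
  → PAGE_NOT_PRESENT  (1 entries read)
#3 VA=0x700000FF2 (r,kernel):
  L0: frame=0x1E idx=28 entry=0x2B087 [P=1 RW=1 US=1 PS=1]
  ⇒ phys 0x2BFF2 (huge @L0)  [1 reads]
#4 VA=0x501C0B653 (r,kernel):
  L0: frame=0x1E idx=20 entry=0x2F007 [P=1 RW=1 US=1 PS=0]
  L1: frame=0x2F idx=14 entry=0x33007 [P=1 RW=1 US=1 PS=0]
  L2: frame=0x33 idx=11 entry=0x36007 [P=1 RW=1 US=1 PS=0]
  ⇒ phys 0x36653  [3 reads]

Entries read for #0: 3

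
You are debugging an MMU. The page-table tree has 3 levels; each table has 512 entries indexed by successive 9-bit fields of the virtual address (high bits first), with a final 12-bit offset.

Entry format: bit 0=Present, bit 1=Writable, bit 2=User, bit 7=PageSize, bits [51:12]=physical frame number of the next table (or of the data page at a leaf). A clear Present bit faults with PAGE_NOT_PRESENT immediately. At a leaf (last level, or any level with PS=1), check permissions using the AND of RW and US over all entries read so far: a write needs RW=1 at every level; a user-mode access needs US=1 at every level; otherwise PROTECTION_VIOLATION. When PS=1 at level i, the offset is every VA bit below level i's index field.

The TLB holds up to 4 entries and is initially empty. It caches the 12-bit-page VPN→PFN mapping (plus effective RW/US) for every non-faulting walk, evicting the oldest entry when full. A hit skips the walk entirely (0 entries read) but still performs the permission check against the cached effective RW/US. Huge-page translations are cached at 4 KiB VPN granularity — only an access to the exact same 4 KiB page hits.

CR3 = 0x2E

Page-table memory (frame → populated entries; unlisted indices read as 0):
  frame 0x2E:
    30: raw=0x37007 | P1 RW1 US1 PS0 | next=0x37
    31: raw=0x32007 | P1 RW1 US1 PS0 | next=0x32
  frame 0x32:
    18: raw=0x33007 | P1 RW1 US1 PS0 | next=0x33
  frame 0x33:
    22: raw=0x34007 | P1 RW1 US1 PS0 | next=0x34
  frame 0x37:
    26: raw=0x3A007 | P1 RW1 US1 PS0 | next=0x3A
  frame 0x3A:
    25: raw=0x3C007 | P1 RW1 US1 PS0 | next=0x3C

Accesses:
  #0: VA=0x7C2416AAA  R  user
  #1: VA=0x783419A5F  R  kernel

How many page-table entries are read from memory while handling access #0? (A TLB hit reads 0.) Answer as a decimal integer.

Trace:
#0 VA=0x7C2416AAA (r,user):
  lvl0: tbl 0x2E, slot 31 ⇒ 0x32007 (P1/RW1/US1/PS0)
  lvl1: tbl 0x32, slot 18 ⇒ 0x33007 (P1/RW1/US1/PS0)
  lvl2: tbl 0x33, slot 22 ⇒ 0x34007 (P1/RW1/US1/PS0)
  ⇒ phys 0x34AAA  [3 reads]
#1 VA=0x783419A5F (r,kernel):
  lvl0: tbl 0x2E, slot 30 ⇒ 0x37007 (P1/RW1/US1/PS0)
  lvl1: tbl 0x37, slot 26 ⇒ 0x3A007 (P1/RW1/US1/PS0)
  lvl2: tbl 0x3A, slot 25 ⇒ 0x3C007 (P1/RW1/US1/PS0)
  ⇒ phys 0x3CA5F  [3 reads]

Entries read for #0: 3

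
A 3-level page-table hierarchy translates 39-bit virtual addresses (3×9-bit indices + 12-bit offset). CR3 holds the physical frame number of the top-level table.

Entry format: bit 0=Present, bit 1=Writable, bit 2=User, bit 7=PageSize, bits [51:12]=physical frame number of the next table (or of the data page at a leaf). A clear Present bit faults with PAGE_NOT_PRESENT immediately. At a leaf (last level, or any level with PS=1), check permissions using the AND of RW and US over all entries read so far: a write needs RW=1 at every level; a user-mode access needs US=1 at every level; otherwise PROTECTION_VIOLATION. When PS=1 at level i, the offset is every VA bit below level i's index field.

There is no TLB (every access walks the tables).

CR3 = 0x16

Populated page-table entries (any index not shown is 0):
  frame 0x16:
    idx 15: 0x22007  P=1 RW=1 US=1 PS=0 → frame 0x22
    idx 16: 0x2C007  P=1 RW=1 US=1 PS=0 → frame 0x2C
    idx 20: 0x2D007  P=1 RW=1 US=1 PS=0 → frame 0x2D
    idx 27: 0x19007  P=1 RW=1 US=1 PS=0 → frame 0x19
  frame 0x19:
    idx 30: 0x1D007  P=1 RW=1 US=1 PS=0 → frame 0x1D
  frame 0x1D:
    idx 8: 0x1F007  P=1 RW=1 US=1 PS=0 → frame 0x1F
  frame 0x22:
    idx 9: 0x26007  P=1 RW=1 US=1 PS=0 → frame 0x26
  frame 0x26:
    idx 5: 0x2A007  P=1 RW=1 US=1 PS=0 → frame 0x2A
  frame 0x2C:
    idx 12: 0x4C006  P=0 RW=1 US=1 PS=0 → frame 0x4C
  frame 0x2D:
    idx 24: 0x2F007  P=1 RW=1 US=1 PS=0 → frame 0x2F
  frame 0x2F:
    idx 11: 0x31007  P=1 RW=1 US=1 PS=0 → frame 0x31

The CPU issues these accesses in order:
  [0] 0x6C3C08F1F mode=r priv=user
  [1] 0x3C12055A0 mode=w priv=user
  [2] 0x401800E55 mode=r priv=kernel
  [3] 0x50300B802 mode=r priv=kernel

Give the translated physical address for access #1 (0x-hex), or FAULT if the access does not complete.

Per-access translation:
#0 VA=0x6C3C08F1F (r,user):
  [0] read 0x16 idx=27: raw=0x19007 flags P=1 W=1 U=1 S=0
  [1] read 0x19 idx=30: raw=0x1D007 flags P=1 W=1 U=1 S=0
  [2] read 0x1D idx=8: raw=0x1F007 flags P=1 W=1 U=1 S=0
  ✓ 0x1FF1F  — 3 lookups
#1 VA=0x3C12055A0 (w,user):
  [0] read 0x16 idx=15: raw=0x22007 flags P=1 W=1 U=1 S=0
  [1] read 0x22 idx=9: raw=0x26007 flags P=1 W=1 U=1 S=0
  [2] read 0x26 idx=5: raw=0x2A007 flags P=1 W=1 U=1 S=0
  ✓ 0x2A5A0  — 3 lookups
#2 VA=0x401800E55 (r,kernel):
  [0] read 0x16 idx=16: raw=0x2C007 flags P=1 W=1 U=1 S=0
  [1] read 0x2C idx=12: raw=0x4C006 flags P=0 W=1 U=1 S=0
  ⇒ fault: PAGE_NOT_PRESENT  — 2 lookups
#3 VA=0x50300B802 (r,kernel):
  [0] read 0x16 idx=20: raw=0x2D007 flags P=1 W=1 U=1 S=0
  [1] read 0x2D idx=24: raw=0x2F007 flags P=1 W=1 U=1 S=0
  [2] read 0x2F idx=11: raw=0x31007 flags P=1 W=1 U=1 S=0
  ✓ 0x31802  — 3 lookups

Access #1 PA: 0x2A5A0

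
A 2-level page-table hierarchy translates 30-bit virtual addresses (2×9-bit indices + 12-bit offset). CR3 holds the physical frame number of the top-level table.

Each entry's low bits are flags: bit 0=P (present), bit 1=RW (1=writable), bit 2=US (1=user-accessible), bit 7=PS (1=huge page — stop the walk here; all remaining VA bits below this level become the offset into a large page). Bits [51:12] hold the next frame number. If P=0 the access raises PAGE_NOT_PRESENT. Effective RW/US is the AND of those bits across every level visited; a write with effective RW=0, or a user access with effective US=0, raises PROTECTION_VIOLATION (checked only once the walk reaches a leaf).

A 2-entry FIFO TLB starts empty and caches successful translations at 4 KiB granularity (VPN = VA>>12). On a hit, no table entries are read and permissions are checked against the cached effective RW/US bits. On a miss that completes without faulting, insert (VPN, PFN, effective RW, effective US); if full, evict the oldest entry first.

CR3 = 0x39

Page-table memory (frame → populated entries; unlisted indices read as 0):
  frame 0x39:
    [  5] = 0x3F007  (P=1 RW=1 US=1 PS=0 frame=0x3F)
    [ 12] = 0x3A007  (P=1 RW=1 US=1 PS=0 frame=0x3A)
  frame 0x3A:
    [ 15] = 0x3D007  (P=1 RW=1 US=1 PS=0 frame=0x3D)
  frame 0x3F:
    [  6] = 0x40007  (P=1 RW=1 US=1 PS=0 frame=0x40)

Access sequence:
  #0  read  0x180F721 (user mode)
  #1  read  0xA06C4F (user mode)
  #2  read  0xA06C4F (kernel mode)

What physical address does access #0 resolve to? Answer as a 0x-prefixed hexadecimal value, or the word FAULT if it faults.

Trace:
#0 VA=0x180F721 (r,user):
  lvl0: tbl 0x39, slot 12 ⇒ 0x3A007 (P1/RW1/US1/PS0)
  lvl1: tbl 0x3A, slot 15 ⇒ 0x3D007 (P1/RW1/US1/PS0)
  ⇒ phys 0x3D721  [2 reads]
#1 VA=0xA06C4F (r,user):
  lvl0: tbl 0x39, slot 5 ⇒ 0x3F007 (P1/RW1/US1/PS0)
  lvl1: tbl 0x3F, slot 6 ⇒ 0x40007 (P1/RW1/US1/PS0)
  ⇒ phys 0x40C4F  [2 reads]
#2 VA=0xA06C4F (r,kernel):
  TLB hit vpn=0xA06 → PA=0x40C4F

Access #0 PA: 0x3D721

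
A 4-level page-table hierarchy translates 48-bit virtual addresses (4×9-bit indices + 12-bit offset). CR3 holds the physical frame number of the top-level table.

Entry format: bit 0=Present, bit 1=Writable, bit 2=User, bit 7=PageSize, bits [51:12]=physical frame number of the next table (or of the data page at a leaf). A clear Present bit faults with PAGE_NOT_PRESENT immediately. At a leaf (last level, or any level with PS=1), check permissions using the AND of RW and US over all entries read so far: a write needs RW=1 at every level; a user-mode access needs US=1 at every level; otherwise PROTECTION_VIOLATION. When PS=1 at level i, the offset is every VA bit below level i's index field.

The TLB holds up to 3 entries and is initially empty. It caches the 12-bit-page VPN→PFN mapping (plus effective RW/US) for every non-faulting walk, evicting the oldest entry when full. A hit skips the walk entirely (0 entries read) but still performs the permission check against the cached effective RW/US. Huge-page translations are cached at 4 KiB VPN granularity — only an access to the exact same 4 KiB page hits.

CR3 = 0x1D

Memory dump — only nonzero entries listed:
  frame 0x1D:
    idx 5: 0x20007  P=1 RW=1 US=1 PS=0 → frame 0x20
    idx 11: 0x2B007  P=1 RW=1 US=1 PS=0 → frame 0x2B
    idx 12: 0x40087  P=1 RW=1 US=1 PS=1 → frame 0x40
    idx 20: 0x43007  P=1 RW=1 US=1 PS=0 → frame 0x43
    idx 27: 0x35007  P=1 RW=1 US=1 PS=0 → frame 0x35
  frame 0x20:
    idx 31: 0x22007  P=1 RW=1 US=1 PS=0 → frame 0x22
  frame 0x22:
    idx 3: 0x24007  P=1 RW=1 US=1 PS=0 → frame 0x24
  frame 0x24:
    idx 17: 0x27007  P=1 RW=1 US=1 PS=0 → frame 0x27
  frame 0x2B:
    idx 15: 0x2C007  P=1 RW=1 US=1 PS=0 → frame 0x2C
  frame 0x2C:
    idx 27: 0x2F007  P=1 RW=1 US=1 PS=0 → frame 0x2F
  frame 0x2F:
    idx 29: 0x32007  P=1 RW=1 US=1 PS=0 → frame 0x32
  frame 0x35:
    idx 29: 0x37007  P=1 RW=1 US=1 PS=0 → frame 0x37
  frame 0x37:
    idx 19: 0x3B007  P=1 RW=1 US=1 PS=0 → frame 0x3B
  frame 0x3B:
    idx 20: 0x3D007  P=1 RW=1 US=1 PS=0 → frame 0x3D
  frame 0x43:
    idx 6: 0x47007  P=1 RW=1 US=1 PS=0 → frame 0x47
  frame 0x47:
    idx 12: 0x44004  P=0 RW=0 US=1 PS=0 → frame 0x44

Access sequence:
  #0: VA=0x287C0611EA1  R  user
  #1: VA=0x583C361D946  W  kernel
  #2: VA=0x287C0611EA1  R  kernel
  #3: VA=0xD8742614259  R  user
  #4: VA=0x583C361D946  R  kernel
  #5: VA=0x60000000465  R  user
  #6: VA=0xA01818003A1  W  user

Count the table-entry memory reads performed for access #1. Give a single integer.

Per-access translation:
#0 VA=0x287C0611EA1 (r,user):
  lvl0: tbl 0x1D, slot 5 ⇒ 0x20007 (P1/RW1/US1/PS0)
  lvl1: tbl 0x20, slot 31 ⇒ 0x22007 (P1/RW1/US1/PS0)
  lvl2: tbl 0x22, slot 3 ⇒ 0x24007 (P1/RW1/US1/PS0)
  lvl3: tbl 0x24, slot 17 ⇒ 0x27007 (P1/RW1/US1/PS0)
  ✓ 0x27EA1  — 4 lookups
#1 VA=0x583C361D946 (w,kernel):
  lvl0: tbl 0x1D, slot 11 ⇒ 0x2B007 (P1/RW1/US1/PS0)
  lvl1: tbl 0x2B, slot 15 ⇒ 0x2C007 (P1/RW1/US1/PS0)
  lvl2: tbl 0x2C, slot 27 ⇒ 0x2F007 (P1/RW1/US1/PS0)
  lvl3: tbl 0x2F, slot 29 ⇒ 0x32007 (P1/RW1/US1/PS0)
  ✓ 0x32946  — 4 lookups
#2 VA=0x287C0611EA1 (r,kernel):
  TLB hit vpn=0x287C0611 → PA=0x27EA1
#3 VA=0xD8742614259 (r,user):
  lvl0: tbl 0x1D, slot 27 ⇒ 0x35007 (P1/RW1/US1/PS0)
  lvl1: tbl 0x35, slot 29 ⇒ 0x37007 (P1/RW1/US1/PS0)
  lvl2: tbl 0x37, slot 19 ⇒ 0x3B007 (P1/RW1/US1/PS0)
  lvl3: tbl 0x3B, slot 20 ⇒ 0x3D007 (P1/RW1/US1/PS0)
  ✓ 0x3D259  — 4 lookups
#4 VA=0x583C361D946 (r,kernel):
  TLB hit vpn=0x583C361D → PA=0x32946
#5 VA=0x60000000465 (r,user):
  lvl0: tbl 0x1D, slot 12 ⇒ 0x40087 (P1/RW1/US1/PS1)
  ✓ 0x40465 (huge @L0)  — 1 lookups
#6 VA=0xA01818003A1 (w,user):
  lvl0: tbl 0x1D, slot 20 ⇒ 0x43007 (P1/RW1/US1/PS0)
  lvl1: tbl 0x43, slot 6 ⇒ 0x47007 (P1/RW1/US1/PS0)
  lvl2: tbl 0x47, slot 12 ⇒ 0x44004 (P0/RW0/US1/PS0)
  ✗ PAGE_NOT_PRESENT  [3 reads]

Entries read for #1: 4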